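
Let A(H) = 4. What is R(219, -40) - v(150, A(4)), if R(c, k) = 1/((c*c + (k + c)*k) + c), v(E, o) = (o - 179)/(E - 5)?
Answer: 1435729/1189580 ≈ 1.2069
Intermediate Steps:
v(E, o) = (-179 + o)/(-5 + E)
R(c, k) = 1/(c + c**2 + k*(c + k)) (R(c, k) = 1/((c**2 + (c + k)*k) + c) = 1/((c**2 + k*(c + k)) + c) = 1/(c + c**2 + k*(c + k)))
R(219, -40) - v(150, A(4)) = 1/(219 + 219**2 + (-40)**2 + 219*(-40)) - (-179 + 4)/(-5 + 150) = 1/(219 + 47961 + 1600 - 8760) - (-175)/145 = 1/41020 - (-175)/145 = 1/41020 - 1*(-35/29) = 1/41020 + 35/29 = 1435729/1189580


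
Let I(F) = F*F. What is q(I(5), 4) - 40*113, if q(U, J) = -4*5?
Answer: -4540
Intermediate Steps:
I(F) = F**2
q(U, J) = -20
q(I(5), 4) - 40*113 = -20 - 40*113 = -20 - 4520 = -4540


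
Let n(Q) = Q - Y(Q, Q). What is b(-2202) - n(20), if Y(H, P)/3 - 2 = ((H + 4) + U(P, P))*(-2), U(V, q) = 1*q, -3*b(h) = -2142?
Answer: 436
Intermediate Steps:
b(h) = 714 (b(h) = -⅓*(-2142) = 714)
U(V, q) = q
Y(H, P) = -18 - 6*H - 6*P (Y(H, P) = 6 + 3*(((H + 4) + P)*(-2)) = 6 + 3*(((4 + H) + P)*(-2)) = 6 + 3*((4 + H + P)*(-2)) = 6 + 3*(-8 - 2*H - 2*P) = 6 + (-24 - 6*H - 6*P) = -18 - 6*H - 6*P)
n(Q) = 18 + 13*Q (n(Q) = Q - (-18 - 6*Q - 6*Q) = Q - (-18 - 12*Q) = Q + (18 + 12*Q) = 18 + 13*Q)
b(-2202) - n(20) = 714 - (18 + 13*20) = 714 - (18 + 260) = 714 - 1*278 = 714 - 278 = 436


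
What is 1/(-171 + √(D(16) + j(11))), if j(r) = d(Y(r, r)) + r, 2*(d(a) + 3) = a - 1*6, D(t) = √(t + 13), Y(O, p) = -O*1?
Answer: -1/(171 - √(-½ + √29)) ≈ -0.0059245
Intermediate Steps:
Y(O, p) = -O
D(t) = √(13 + t)
d(a) = -6 + a/2 (d(a) = -3 + (a - 1*6)/2 = -3 + (a - 6)/2 = -3 + (-6 + a)/2 = -3 + (-3 + a/2) = -6 + a/2)
j(r) = -6 + r/2 (j(r) = (-6 + (-r)/2) + r = (-6 - r/2) + r = -6 + r/2)
1/(-171 + √(D(16) + j(11))) = 1/(-171 + √(√(13 + 16) + (-6 + (½)*11))) = 1/(-171 + √(√29 + (-6 + 11/2))) = 1/(-171 + √(√29 - ½)) = 1/(-171 + √(-½ + √29))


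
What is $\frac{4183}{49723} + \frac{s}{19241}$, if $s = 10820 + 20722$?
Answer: $\frac{1648847969}{956720243} \approx 1.7234$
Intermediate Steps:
$s = 31542$
$\frac{4183}{49723} + \frac{s}{19241} = \frac{4183}{49723} + \frac{31542}{19241} = \frac{1648847969}{956720243}$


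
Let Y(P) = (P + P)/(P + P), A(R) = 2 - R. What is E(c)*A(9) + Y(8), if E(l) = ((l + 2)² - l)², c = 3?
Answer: -3387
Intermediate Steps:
Y(P) = 1 (Y(P) = (2*P)/((2*P)) = (2*P)*(1/(2*P)) = 1)
E(l) = ((2 + l)² - l)²
E(c)*A(9) + Y(8) = (3 - (2 + 3)²)²*(2 - 1*9) + 1 = (3 - 1*5²)²*(2 - 9) + 1 = (3 - 1*25)²*(-7) + 1 = (3 - 25)²*(-7) + 1 = (-22)²*(-7) + 1 = 484*(-7) + 1 = -3388 + 1 = -3387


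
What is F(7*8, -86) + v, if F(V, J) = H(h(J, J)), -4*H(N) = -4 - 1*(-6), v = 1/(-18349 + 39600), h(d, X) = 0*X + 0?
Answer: -21249/42502 ≈ -0.49995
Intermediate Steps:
h(d, X) = 0 (h(d, X) = 0 + 0 = 0)
v = 1/21251 ≈ 4.7057e-5
H(N) = -½ (H(N) = -(-4 - 1*(-6))/4 = -(-4 + 6)/4 = -¼*2 = -½)
F(V, J) = -½
F(7*8, -86) + v = -½ + 1/21251 = -21249/42502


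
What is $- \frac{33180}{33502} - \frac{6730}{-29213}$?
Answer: $- \frac{53129920}{69906709} \approx -0.76001$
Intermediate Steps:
$- \frac{33180}{33502} - \frac{6730}{-29213} = \left(-33180\right) \frac{1}{33502} - - \frac{6730}{29213} = - \frac{2370}{2393} + \frac{6730}{29213} = - \frac{53129920}{69906709}$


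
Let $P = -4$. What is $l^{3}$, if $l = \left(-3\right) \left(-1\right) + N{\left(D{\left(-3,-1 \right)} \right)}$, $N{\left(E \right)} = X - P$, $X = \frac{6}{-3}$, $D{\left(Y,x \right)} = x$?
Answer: $125$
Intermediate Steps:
$X = -2$ ($X = 6 \left(- \frac{1}{3}\right) = -2$)
$N{\left(E \right)} = 2$ ($N{\left(E \right)} = -2 - -4 = -2 + 4 = 2$)
$l = 5$ ($l = \left(-3\right) \left(-1\right) + 2 = 3 + 2 = 5$)
$l^{3} = 5^{3} = 125$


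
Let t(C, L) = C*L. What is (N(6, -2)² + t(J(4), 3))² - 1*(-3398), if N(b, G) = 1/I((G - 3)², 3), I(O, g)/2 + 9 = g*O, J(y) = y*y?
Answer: 1731104787457/303595776 ≈ 5702.0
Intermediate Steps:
J(y) = y²
I(O, g) = -18 + 2*O*g (I(O, g) = -18 + 2*(g*O) = -18 + 2*(O*g) = -18 + 2*O*g)
N(b, G) = 1/(-18 + 6*(-3 + G)²) (N(b, G) = 1/(-18 + 2*(G - 3)²*3) = 1/(-18 + 2*(-3 + G)²*3) = 1/(-18 + 6*(-3 + G)²))
(N(6, -2)² + t(J(4), 3))² - 1*(-3398) = ((1/(6*(-3 + (-3 - 2)²)))² + 4²*3)² - 1*(-3398) = ((1/(6*(-3 + (-5)²)))² + 16*3)² + 3398 = ((1/(6*(-3 + 25)))² + 48)² + 3398 = (((⅙)/22)² + 48)² + 3398 = (((⅙)*(1/22))² + 48)² + 3398 = ((1/132)² + 48)² + 3398 = (1/17424 + 48)² + 3398 = (836353/17424)² + 3398 = 699486340609/303595776 + 3398 = 1731104787457/303595776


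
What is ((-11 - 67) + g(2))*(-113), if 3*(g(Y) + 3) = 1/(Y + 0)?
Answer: 54805/6 ≈ 9134.2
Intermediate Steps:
g(Y) = -3 + 1/(3*Y) (g(Y) = -3 + 1/(3*(Y + 0)) = -3 + 1/(3*Y))
((-11 - 67) + g(2))*(-113) = ((-11 - 67) + (-3 + (⅓)/2))*(-113) = (-78 + (-3 + (⅓)*(½)))*(-113) = (-78 + (-3 + ⅙))*(-113) = (-78 - 17/6)*(-113) = -485/6*(-113) = 54805/6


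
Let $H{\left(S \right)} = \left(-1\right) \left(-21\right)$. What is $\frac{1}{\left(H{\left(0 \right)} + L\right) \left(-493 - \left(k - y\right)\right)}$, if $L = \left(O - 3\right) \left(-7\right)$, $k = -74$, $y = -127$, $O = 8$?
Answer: $\frac{1}{7644} \approx 0.00013082$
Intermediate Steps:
$H{\left(S \right)} = 21$
$L = -35$ ($L = \left(8 - 3\right) \left(-7\right) = 5 \left(-7\right) = -35$)
$\frac{1}{\left(H{\left(0 \right)} + L\right) \left(-493 - \left(k - y\right)\right)} = \frac{1}{\left(21 - 35\right) \left(-493 - 53\right)} = \frac{1}{\left(-14\right) \left(-493 + \left(-127 + 74\right)\right)} = \frac{1}{\left(-14\right) \left(-493 - 53\right)} = \frac{1}{\left(-14\right) \left(-546\right)} = \frac{1}{7644}$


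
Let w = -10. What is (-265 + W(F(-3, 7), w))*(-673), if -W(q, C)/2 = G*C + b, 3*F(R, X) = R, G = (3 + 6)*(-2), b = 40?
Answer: 474465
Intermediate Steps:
G = -18 (G = 9*(-2) = -18)
F(R, X) = R/3
W(q, C) = -80 + 36*C (W(q, C) = -2*(-18*C + 40) = -2*(40 - 18*C) = -80 + 36*C)
(-265 + W(F(-3, 7), w))*(-673) = (-265 + (-80 + 36*(-10)))*(-673) = (-265 + (-80 - 360))*(-673) = (-265 - 440)*(-673) = -705*(-673) = 474465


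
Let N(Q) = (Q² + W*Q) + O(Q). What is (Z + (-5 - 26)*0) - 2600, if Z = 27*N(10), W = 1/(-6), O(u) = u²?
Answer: 2755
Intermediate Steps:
W = -⅙ ≈ -0.16667
N(Q) = 2*Q² - Q/6 (N(Q) = (Q² - Q/6) + Q² = 2*Q² - Q/6)
Z = 5355 (Z = 27*((⅙)*10*(-1 + 12*10)) = 27*((⅙)*10*(-1 + 120)) = 27*((⅙)*10*119) = 27*(595/3) = 5355)
(Z + (-5 - 26)*0) - 2600 = (5355 + (-5 - 26)*0) - 2600 = (5355 - 31*0) - 2600 = (5355 + 0) - 2600 = 5355 - 2600 = 2755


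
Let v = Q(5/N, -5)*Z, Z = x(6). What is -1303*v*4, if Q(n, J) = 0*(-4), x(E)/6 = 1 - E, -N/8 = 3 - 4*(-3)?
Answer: 0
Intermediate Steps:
N = -120 (N = -8*(3 - 4*(-3)) = -8*(3 + 12) = -8*15 = -120)
x(E) = 6 - 6*E (x(E) = 6*(1 - E) = 6 - 6*E)
Q(n, J) = 0
Z = -30 (Z = 6 - 6*6 = 6 - 36 = -30)
v = 0 (v = 0*(-30) = 0)
-1303*v*4 = -0*4 = -1303*0 = 0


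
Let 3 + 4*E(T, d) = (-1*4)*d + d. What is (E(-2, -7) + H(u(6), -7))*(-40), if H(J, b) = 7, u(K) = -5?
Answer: -460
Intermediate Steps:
E(T, d) = -3/4 - 3*d/4 (E(T, d) = -3/4 + ((-1*4)*d + d)/4 = -3/4 + (-4*d + d)/4 = -3/4 + (-3*d)/4 = -3/4 - 3*d/4)
(E(-2, -7) + H(u(6), -7))*(-40) = ((-3/4 - 3/4*(-7)) + 7)*(-40) = ((-3/4 + 21/4) + 7)*(-40) = (9/2 + 7)*(-40) = (23/2)*(-40) = -460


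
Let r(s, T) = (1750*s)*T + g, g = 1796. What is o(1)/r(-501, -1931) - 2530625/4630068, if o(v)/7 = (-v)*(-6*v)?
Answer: -2142181615347947/3919366558695564 ≈ -0.54656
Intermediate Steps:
o(v) = 42*v² (o(v) = 7*((-v)*(-6*v)) = 7*(6*v²) = 42*v²)
r(s, T) = 1796 + 1750*T*s (r(s, T) = (1750*s)*T + 1796 = 1750*T*s + 1796 = 1796 + 1750*T*s)
o(1)/r(-501, -1931) - 2530625/4630068 = (42*1²)/(1796 + 1750*(-1931)*(-501)) - 2530625/4630068 = (42*1)/(1796 + 1693004250) - 2530625*1/4630068 = 42/1693006046 - 2530625/4630068 = 42*(1/1693006046) - 2530625/4630068 = 21/846503023 - 2530625/4630068 = -2142181615347947/3919366558695564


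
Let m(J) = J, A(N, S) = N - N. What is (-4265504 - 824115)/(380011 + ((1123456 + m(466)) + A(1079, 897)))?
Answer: -5089619/1503933 ≈ -3.3842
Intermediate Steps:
A(N, S) = 0
(-4265504 - 824115)/(380011 + ((1123456 + m(466)) + A(1079, 897))) = (-4265504 - 824115)/(380011 + ((1123456 + 466) + 0)) = -5089619/(380011 + (1123922 + 0)) = -5089619/(380011 + 1123922) = -5089619/1503933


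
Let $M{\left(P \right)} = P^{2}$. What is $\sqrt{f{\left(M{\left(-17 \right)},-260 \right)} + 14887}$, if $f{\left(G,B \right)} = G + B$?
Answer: $2 \sqrt{3729} \approx 122.13$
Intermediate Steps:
$f{\left(G,B \right)} = B + G$
$\sqrt{f{\left(M{\left(-17 \right)},-260 \right)} + 14887} = \sqrt{\left(-260 + \left(-17\right)^{2}\right) + 14887} = \sqrt{\left(-260 + 289\right) + 14887} = \sqrt{29 + 14887} = \sqrt{14916} = 2 \sqrt{3729}$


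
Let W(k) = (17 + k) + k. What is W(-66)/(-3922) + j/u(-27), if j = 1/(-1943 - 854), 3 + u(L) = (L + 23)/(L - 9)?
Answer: 2099582/71303921 ≈ 0.029446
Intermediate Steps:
u(L) = -3 + (23 + L)/(-9 + L) (u(L) = -3 + (L + 23)/(L - 9) = -3 + (23 + L)/(-9 + L))
j = -1/2797 (j = 1/(-2797) = -1/2797 ≈ -0.00035753)
W(k) = 17 + 2*k
W(-66)/(-3922) + j/u(-27) = (17 + 2*(-66))/(-3922) - (-9 - 27)/(2*(25 - 1*(-27)))/2797 = (17 - 132)*(-1/3922) - (-18/(25 + 27))/2797 = -115*(-1/3922) - 1/(2797*(2*(-1/36)*52)) = 115/3922 - 1/(2797*(-26/9)) = 115/3922 - 1/2797*(-9/26) = 115/3922 + 9/72722 = 2099582/71303921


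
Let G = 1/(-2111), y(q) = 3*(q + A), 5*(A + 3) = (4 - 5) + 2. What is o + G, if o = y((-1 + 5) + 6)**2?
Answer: 24622679/52775 ≈ 466.56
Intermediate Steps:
A = -14/5 (A = -3 + ((4 - 5) + 2)/5 = -3 + (-1 + 2)/5 = -3 + (1/5)*1 = -3 + 1/5 = -14/5 ≈ -2.8000)
y(q) = -42/5 + 3*q (y(q) = 3*(q - 14/5) = 3*(-14/5 + q) = -42/5 + 3*q)
G = -1/2111 ≈ -0.00047371
o = 11664/25 (o = (-42/5 + 3*((-1 + 5) + 6))**2 = (-42/5 + 3*(4 + 6))**2 = (-42/5 + 3*10)**2 = (-42/5 + 30)**2 = (108/5)**2 = 11664/25 ≈ 466.56)
o + G = 11664/25 - 1/2111 = 24622679/52775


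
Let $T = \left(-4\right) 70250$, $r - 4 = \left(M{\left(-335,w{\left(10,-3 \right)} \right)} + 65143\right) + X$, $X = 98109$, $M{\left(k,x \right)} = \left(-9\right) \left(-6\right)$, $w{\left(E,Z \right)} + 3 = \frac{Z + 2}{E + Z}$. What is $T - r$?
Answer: $-444310$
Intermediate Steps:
$w{\left(E,Z \right)} = -3 + \frac{2 + Z}{E + Z}$ ($w{\left(E,Z \right)} = -3 + \frac{Z + 2}{E + Z} = -3 + \frac{2 + Z}{E + Z}$)
$M{\left(k,x \right)} = 54$
$r = 163310$ ($r = 4 + \left(\left(54 + 65143\right) + 98109\right) = 4 + \left(65197 + 98109\right) = 4 + 163306 = 163310$)
$T = -281000$
$T - r = -281000 - 163310 = -444310$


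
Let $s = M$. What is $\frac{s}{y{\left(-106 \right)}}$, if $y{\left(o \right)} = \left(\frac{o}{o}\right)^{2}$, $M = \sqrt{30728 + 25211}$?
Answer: $13 \sqrt{331} \approx 236.51$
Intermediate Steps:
$M = 13 \sqrt{331}$ ($M = \sqrt{55939} = 13 \sqrt{331} \approx 236.51$)
$s = 13 \sqrt{331} \approx 236.51$
$y{\left(o \right)} = 1$ ($y{\left(o \right)} = 1^{2} = 1$)
$\frac{s}{y{\left(-106 \right)}} = \frac{13 \sqrt{331}}{1} = 13 \sqrt{331} \cdot 1 = 13 \sqrt{331}$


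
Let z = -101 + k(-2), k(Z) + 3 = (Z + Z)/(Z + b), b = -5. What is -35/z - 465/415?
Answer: -46997/60092 ≈ -0.78208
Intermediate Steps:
k(Z) = -3 + 2*Z/(-5 + Z) (k(Z) = -3 + (Z + Z)/(Z - 5) = -3 + (2*Z)/(-5 + Z) = -3 + 2*Z/(-5 + Z))
z = -724/7 (z = -101 + (15 - 1*(-2))/(-5 - 2) = -101 + (15 + 2)/(-7) = -101 - 1/7*17 = -101 - 17/7 = -724/7 ≈ -103.43)
-35/z - 465/415 = -35/(-724/7) - 465/415 = -35*(-7/724) - 465*1/415 = 245/724 - 93/83 = -46997/60092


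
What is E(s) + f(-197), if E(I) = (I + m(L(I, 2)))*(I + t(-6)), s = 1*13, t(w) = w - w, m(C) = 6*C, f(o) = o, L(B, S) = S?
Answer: 128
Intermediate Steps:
t(w) = 0
s = 13
E(I) = I*(12 + I) (E(I) = (I + 6*2)*(I + 0) = (I + 12)*I = (12 + I)*I = I*(12 + I))
E(s) + f(-197) = 13*(12 + 13) - 197 = 13*25 - 197 = 325 - 197 = 128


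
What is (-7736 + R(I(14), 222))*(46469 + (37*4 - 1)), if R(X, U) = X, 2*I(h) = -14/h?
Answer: -360644684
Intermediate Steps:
I(h) = -7/h (I(h) = (-14/h)/2 = -7/h)
(-7736 + R(I(14), 222))*(46469 + (37*4 - 1)) = (-7736 - 7/14)*(46469 + (37*4 - 1)) = (-7736 - 7*1/14)*(46469 + (148 - 1)) = (-7736 - 1/2)*(46469 + 147) = -15473/2*46616 = -360644684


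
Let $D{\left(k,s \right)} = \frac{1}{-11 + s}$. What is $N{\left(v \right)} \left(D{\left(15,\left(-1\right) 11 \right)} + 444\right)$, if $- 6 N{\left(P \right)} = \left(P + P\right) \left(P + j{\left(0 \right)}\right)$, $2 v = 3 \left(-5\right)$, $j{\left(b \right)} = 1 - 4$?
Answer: $- \frac{1025535}{88} \approx -11654.0$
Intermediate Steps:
$j{\left(b \right)} = -3$ ($j{\left(b \right)} = 1 - 4 = -3$)
$v = - \frac{15}{2}$ ($v = \frac{3 \left(-5\right)}{2} = \frac{1}{2} \left(-15\right) = - \frac{15}{2} \approx -7.5$)
$N{\left(P \right)} = - \frac{P \left(-3 + P\right)}{3}$ ($N{\left(P \right)} = - \frac{\left(P + P\right) \left(P - 3\right)}{6} = - \frac{2 P \left(-3 + P\right)}{6} = - \frac{P \left(-3 + P\right)}{3}$)
$N{\left(v \right)} \left(D{\left(15,\left(-1\right) 11 \right)} + 444\right) = \frac{1}{3} \left(- \frac{15}{2}\right) \left(3 - - \frac{15}{2}\right) \left(\frac{1}{-11 - 11} + 444\right) = \frac{1}{3} \left(- \frac{15}{2}\right) \left(3 + \frac{15}{2}\right) \left(\frac{1}{-11 - 11} + 444\right) = \frac{1}{3} \left(- \frac{15}{2}\right) \frac{21}{2} \left(\frac{1}{-22} + 444\right) = - \frac{105 \left(- \frac{1}{22} + 444\right)}{4} = \left(- \frac{105}{4}\right) \frac{9767}{22} = - \frac{1025535}{88}$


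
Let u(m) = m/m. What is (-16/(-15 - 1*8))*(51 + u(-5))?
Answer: 832/23 ≈ 36.174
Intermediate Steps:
u(m) = 1
(-16/(-15 - 1*8))*(51 + u(-5)) = (-16/(-15 - 1*8))*(51 + 1) = -16/(-15 - 8)*52 = -16/(-23)*52 = -16*(-1/23)*52 = (16/23)*52 = 832/23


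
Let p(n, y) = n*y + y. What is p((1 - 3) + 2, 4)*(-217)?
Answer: -868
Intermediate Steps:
p(n, y) = y + n*y
p((1 - 3) + 2, 4)*(-217) = (4*(1 + ((1 - 3) + 2)))*(-217) = (4*(1 + (-2 + 2)))*(-217) = (4*(1 + 0))*(-217) = (4*1)*(-217) = 4*(-217) = -868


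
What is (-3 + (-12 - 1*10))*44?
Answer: -1100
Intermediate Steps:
(-3 + (-12 - 1*10))*44 = (-3 + (-12 - 10))*44 = (-3 - 22)*44 = -25*44 = -1100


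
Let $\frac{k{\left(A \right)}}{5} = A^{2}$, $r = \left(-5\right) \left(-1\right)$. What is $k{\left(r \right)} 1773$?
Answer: $221625$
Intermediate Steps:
$r = 5$
$k{\left(A \right)} = 5 A^{2}$
$k{\left(r \right)} 1773 = 5 \cdot 5^{2} \cdot 1773 = 5 \cdot 25 \cdot 1773 = 125 \cdot 1773 = 221625$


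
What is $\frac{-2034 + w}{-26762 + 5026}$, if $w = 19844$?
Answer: $- \frac{685}{836} \approx -0.81938$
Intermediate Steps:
$\frac{-2034 + w}{-26762 + 5026} = \frac{-2034 + 19844}{-26762 + 5026} = \frac{17810}{-21736} = 17810 \left(- \frac{1}{21736}\right) = - \frac{685}{836}$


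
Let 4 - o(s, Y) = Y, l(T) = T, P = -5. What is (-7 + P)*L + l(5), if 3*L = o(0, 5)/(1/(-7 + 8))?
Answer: 9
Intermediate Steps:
o(s, Y) = 4 - Y
L = -1/3 (L = ((4 - 1*5)/(1/(-7 + 8)))/3 = ((4 - 5)/(1/1))/3 = (-1/1)/3 = (-1*1)/3 = (1/3)*(-1) = -1/3 ≈ -0.33333)
(-7 + P)*L + l(5) = (-7 - 5)*(-1/3) + 5 = -12*(-1/3) + 5 = 4 + 5 = 9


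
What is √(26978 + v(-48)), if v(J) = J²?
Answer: 121*√2 ≈ 171.12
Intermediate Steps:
√(26978 + v(-48)) = √(26978 + (-48)²) = √(26978 + 2304) = √29282 = 121*√2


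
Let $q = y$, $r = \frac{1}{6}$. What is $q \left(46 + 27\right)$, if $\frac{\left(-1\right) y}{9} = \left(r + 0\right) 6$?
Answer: $-657$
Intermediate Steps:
$r = \frac{1}{6} \approx 0.16667$
$y = -9$ ($y = - 9 \left(\frac{1}{6} + 0\right) 6 = - 9 \cdot \frac{1}{6} \cdot 6 = \left(-9\right) 1 = -9$)
$q = -9$
$q \left(46 + 27\right) = - 9 \left(46 + 27\right) = \left(-9\right) 73 = -657$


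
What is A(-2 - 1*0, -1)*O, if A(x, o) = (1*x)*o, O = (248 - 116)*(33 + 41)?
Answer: 19536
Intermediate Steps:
O = 9768 (O = 132*74 = 9768)
A(x, o) = o*x (A(x, o) = x*o = o*x)
A(-2 - 1*0, -1)*O = -(-2 - 1*0)*9768 = -(-2 + 0)*9768 = -1*(-2)*9768 = 2*9768 = 19536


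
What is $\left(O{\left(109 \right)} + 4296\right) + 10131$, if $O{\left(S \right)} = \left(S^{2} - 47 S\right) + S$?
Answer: $21294$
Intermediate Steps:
$O{\left(S \right)} = S^{2} - 46 S$
$\left(O{\left(109 \right)} + 4296\right) + 10131 = \left(109 \left(-46 + 109\right) + 4296\right) + 10131 = \left(109 \cdot 63 + 4296\right) + 10131 = \left(6867 + 4296\right) + 10131 = 11163 + 10131 = 21294$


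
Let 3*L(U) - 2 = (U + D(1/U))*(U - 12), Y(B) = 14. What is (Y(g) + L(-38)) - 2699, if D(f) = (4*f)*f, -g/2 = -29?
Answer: -2221283/1083 ≈ -2051.0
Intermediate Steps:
g = 58 (g = -2*(-29) = 58)
D(f) = 4*f²
L(U) = ⅔ + (-12 + U)*(U + 4/U²)/3 (L(U) = ⅔ + ((U + 4*(1/U)²)*(U - 12))/3 = ⅔ + ((U + 4*(1/U)²)*(-12 + U))/3 = ⅔ + ((U + 4/U²)*(-12 + U))/3 = ⅔ + ((-12 + U)*(U + 4/U²))/3 = ⅔ + (-12 + U)*(U + 4/U²)/3)
(Y(g) + L(-38)) - 2699 = (14 + (⅓)*(-48 + 4*(-38) + (-38)²*(2 + (-38)² - 12*(-38)))/(-38)²) - 2699 = (14 + (⅓)*(1/1444)*(-48 - 152 + 1444*(2 + 1444 + 456))) - 2699 = (14 + (⅓)*(1/1444)*(-48 - 152 + 1444*1902)) - 2699 = (14 + (⅓)*(1/1444)*(-48 - 152 + 2746488)) - 2699 = (14 + (⅓)*(1/1444)*2746288) - 2699 = (14 + 686572/1083) - 2699 = 701734/1083 - 2699 = -2221283/1083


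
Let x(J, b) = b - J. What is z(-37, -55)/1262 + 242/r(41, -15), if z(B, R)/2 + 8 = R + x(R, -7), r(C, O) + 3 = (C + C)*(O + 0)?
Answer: -171197/778023 ≈ -0.22004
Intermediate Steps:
r(C, O) = -3 + 2*C*O (r(C, O) = -3 + (C + C)*(O + 0) = -3 + (2*C)*O = -3 + 2*C*O)
z(B, R) = -30 (z(B, R) = -16 + 2*(R + (-7 - R)) = -16 + 2*(-7) = -16 - 14 = -30)
z(-37, -55)/1262 + 242/r(41, -15) = -30/1262 + 242/(-3 + 2*41*(-15)) = -30*1/1262 + 242/(-3 - 1230) = -15/631 + 242/(-1233) = -15/631 + 242*(-1/1233) = -15/631 - 242/1233 = -171197/778023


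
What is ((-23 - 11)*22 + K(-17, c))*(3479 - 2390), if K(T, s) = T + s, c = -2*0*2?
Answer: -833085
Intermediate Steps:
c = 0 (c = 0*2 = 0)
((-23 - 11)*22 + K(-17, c))*(3479 - 2390) = ((-23 - 11)*22 + (-17 + 0))*(3479 - 2390) = (-34*22 - 17)*1089 = (-748 - 17)*1089 = -765*1089 = -833085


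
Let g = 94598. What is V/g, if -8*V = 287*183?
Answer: -7503/108112 ≈ -0.069400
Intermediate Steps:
V = -52521/8 (V = -287*183/8 = -1/8*52521 = -52521/8 ≈ -6565.1)
V/g = -52521/8/94598 = -52521/8*1/94598 = -7503/108112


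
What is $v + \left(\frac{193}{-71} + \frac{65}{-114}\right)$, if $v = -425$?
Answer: $- \frac{3466567}{8094} \approx -428.29$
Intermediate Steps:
$v + \left(\frac{193}{-71} + \frac{65}{-114}\right) = -425 + \left(\frac{193}{-71} + \frac{65}{-114}\right) = -425 + \left(193 \left(- \frac{1}{71}\right) + 65 \left(- \frac{1}{114}\right)\right) = -425 - \frac{26617}{8094} = - \frac{3466567}{8094}$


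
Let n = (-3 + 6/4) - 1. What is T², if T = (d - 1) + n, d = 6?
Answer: 25/4 ≈ 6.2500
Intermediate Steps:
n = -5/2 (n = (-3 + 6*(¼)) - 1 = (-3 + 3/2) - 1 = -3/2 - 1 = -5/2 ≈ -2.5000)
T = 5/2 (T = (6 - 1) - 5/2 = 5 - 5/2 = 5/2 ≈ 2.5000)
T² = (5/2)² = 25/4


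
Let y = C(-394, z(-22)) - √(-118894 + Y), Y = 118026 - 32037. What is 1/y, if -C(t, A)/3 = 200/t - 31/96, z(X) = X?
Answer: 99016928/1307905098329 + 39740416*I*√32905/1307905098329 ≈ 7.5707e-5 + 0.0055117*I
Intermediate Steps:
Y = 85989
C(t, A) = 31/32 - 600/t (C(t, A) = -3*(200/t - 31/96) = -3*(-31/96 + 200/t) = 31/32 - 600/t)
y = 15707/6304 - I*√32905 (y = (31/32 - 600/(-394)) - √(-118894 + 85989) = (31/32 - 600*(-1/394)) - √(-32905) = (31/32 + 300/197) - I*√32905 = 15707/6304 - I*√32905 ≈ 2.4916 - 181.4*I)
1/y = 1/(15707/6304 - I*√32905)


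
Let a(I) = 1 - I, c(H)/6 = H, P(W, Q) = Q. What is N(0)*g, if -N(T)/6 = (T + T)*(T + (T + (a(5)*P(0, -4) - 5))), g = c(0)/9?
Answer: 0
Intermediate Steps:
c(H) = 6*H
g = 0 (g = (6*0)/9 = 0*(1/9) = 0)
N(T) = -12*T*(11 + 2*T) (N(T) = -6*(T + T)*(T + (T + ((1 - 1*5)*(-4) - 5))) = -6*2*T*(T + (T + ((1 - 5)*(-4) - 5))) = -6*2*T*(T + (T + (-4*(-4) - 5))) = -6*2*T*(T + (T + (16 - 5))) = -6*2*T*(T + (T + 11)) = -6*2*T*(T + (11 + T)) = -6*2*T*(11 + 2*T) = -12*T*(11 + 2*T))
N(0)*g = -12*0*(11 + 2*0)*0 = -12*0*(11 + 0)*0 = -12*0*11*0 = 0*0 = 0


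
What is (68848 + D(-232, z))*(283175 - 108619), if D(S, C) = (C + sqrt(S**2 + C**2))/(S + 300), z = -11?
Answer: 12017803251 + 2567*sqrt(53945) ≈ 1.2018e+10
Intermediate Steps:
D(S, C) = (C + sqrt(C**2 + S**2))/(300 + S)
(68848 + D(-232, z))*(283175 - 108619) = (68848 + (-11 + sqrt((-11)**2 + (-232)**2))/(300 - 232))*(283175 - 108619) = (68848 + (-11 + sqrt(121 + 53824))/68)*174556 = (68848 + (-11 + sqrt(53945))/68)*174556 = (68848 + (-11/68 + sqrt(53945)/68))*174556 = (4681653/68 + sqrt(53945)/68)*174556 = 12017803251 + 2567*sqrt(53945)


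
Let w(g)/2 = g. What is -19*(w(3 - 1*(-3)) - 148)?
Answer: 2584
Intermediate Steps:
w(g) = 2*g
-19*(w(3 - 1*(-3)) - 148) = -19*(2*(3 - 1*(-3)) - 148) = -19*(2*(3 + 3) - 148) = -19*(2*6 - 148) = -19*(12 - 148) = -19*(-136) = 2584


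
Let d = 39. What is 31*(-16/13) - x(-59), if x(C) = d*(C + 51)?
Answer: 3560/13 ≈ 273.85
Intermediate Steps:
x(C) = 1989 + 39*C (x(C) = 39*(C + 51) = 39*(51 + C) = 1989 + 39*C)
31*(-16/13) - x(-59) = 31*(-16/13) - (1989 + 39*(-59)) = 31*(-16*1/13) - (1989 - 2301) = 31*(-16/13) - 1*(-312) = -496/13 + 312 = 3560/13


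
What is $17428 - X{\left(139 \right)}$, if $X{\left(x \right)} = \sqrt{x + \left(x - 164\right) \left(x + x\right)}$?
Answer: $17428 - 7 i \sqrt{139} \approx 17428.0 - 82.529 i$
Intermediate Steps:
$X{\left(x \right)} = \sqrt{x + 2 x \left(-164 + x\right)}$ ($X{\left(x \right)} = \sqrt{x + \left(-164 + x\right) 2 x} = \sqrt{x + 2 x \left(-164 + x\right)}$)
$17428 - X{\left(139 \right)} = 17428 - \sqrt{139 \left(-327 + 2 \cdot 139\right)} = 17428 - \sqrt{139 \left(-327 + 278\right)} = 17428 - \sqrt{139 \left(-49\right)} = 17428 - \sqrt{-6811} = 17428 - 7 i \sqrt{139}$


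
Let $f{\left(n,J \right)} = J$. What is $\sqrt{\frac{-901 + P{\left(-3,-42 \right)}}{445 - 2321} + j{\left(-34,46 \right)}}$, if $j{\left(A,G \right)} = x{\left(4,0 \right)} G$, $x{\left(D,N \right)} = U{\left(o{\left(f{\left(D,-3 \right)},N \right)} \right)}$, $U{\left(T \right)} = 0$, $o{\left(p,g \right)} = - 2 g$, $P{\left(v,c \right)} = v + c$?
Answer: $\frac{\sqrt{443674}}{938} \approx 0.71012$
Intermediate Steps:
$P{\left(v,c \right)} = c + v$
$x{\left(D,N \right)} = 0$
$j{\left(A,G \right)} = 0$ ($j{\left(A,G \right)} = 0 G = 0$)
$\sqrt{\frac{-901 + P{\left(-3,-42 \right)}}{445 - 2321} + j{\left(-34,46 \right)}} = \sqrt{\frac{-901 - 45}{445 - 2321} + 0} = \sqrt{\frac{-901 - 45}{-1876} + 0} = \sqrt{\left(-946\right) \left(- \frac{1}{1876}\right) + 0} = \sqrt{\frac{473}{938} + 0} = \sqrt{\frac{473}{938}} = \frac{\sqrt{443674}}{938}$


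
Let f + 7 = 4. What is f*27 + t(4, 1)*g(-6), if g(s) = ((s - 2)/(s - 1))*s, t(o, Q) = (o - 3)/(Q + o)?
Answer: -2883/35 ≈ -82.371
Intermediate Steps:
f = -3 (f = -7 + 4 = -3)
t(o, Q) = (-3 + o)/(Q + o)
g(s) = s*(-2 + s)/(-1 + s) (g(s) = ((-2 + s)/(-1 + s))*s = s*(-2 + s)/(-1 + s))
f*27 + t(4, 1)*g(-6) = -3*27 + ((-3 + 4)/(1 + 4))*(-6*(-2 - 6)/(-1 - 6)) = -81 + (1/5)*(-6*(-8)/(-7)) = -81 + ((⅕)*1)*(-6*(-⅐)*(-8)) = -81 + (⅕)*(-48/7) = -81 - 48/35 = -2883/35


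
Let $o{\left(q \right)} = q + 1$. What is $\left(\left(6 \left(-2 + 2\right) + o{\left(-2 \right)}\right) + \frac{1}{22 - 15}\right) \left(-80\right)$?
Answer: $\frac{480}{7} \approx 68.571$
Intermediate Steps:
$o{\left(q \right)} = 1 + q$
$\left(\left(6 \left(-2 + 2\right) + o{\left(-2 \right)}\right) + \frac{1}{22 - 15}\right) \left(-80\right) = \left(\left(6 \left(-2 + 2\right) + \left(1 - 2\right)\right) + \frac{1}{22 - 15}\right) \left(-80\right) = \left(\left(6 \cdot 0 - 1\right) + \frac{1}{7}\right) \left(-80\right) = \left(\left(0 - 1\right) + \frac{1}{7}\right) \left(-80\right) = \left(-1 + \frac{1}{7}\right) \left(-80\right) = \left(- \frac{6}{7}\right) \left(-80\right) = \frac{480}{7}$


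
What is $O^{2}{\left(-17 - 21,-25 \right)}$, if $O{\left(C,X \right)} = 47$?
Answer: $2209$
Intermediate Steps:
$O^{2}{\left(-17 - 21,-25 \right)} = 47^{2} = 2209$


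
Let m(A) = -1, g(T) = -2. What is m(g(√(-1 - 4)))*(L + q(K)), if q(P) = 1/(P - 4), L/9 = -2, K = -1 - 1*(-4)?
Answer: 19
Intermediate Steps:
K = 3 (K = -1 + 4 = 3)
L = -18 (L = 9*(-2) = -18)
q(P) = 1/(-4 + P)
m(g(√(-1 - 4)))*(L + q(K)) = -(-18 + 1/(-4 + 3)) = -(-18 + 1/(-1)) = -(-18 - 1) = -1*(-19) = 19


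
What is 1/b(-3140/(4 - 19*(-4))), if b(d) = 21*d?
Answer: -4/3297 ≈ -0.0012132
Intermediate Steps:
1/b(-3140/(4 - 19*(-4))) = 1/(21*(-3140/(4 - 19*(-4)))) = 1/(21*(-3140/(4 + 76))) = 1/(21*(-3140/80)) = 1/(21*(-3140*1/80)) = 1/(21*(-157/4)) = 1/(-3297/4) = -4/3297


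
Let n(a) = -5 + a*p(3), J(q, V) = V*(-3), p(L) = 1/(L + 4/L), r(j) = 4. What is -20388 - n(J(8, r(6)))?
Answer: -264943/13 ≈ -20380.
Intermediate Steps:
J(q, V) = -3*V
n(a) = -5 + 3*a/13 (n(a) = -5 + a*(3/(4 + 3**2)) = -5 + a*(3/(4 + 9)) = -5 + a*(3/13) = -5 + 3*a/13)
-20388 - n(J(8, r(6))) = -20388 - (-5 + 3*(-3*4)/13) = -20388 - (-5 + (3/13)*(-12)) = -20388 - (-5 - 36/13) = -20388 - 1*(-101/13) = -20388 + 101/13 = -264943/13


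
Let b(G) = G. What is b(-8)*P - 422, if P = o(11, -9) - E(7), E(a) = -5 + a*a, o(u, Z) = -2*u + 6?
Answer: 58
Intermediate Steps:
o(u, Z) = 6 - 2*u
E(a) = -5 + a**2
P = -60 (P = (6 - 2*11) - (-5 + 7**2) = (6 - 22) - (-5 + 49) = -16 - 1*44 = -16 - 44 = -60)
b(-8)*P - 422 = -8*(-60) - 422 = 480 - 422 = 58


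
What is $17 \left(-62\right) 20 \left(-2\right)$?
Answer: $42160$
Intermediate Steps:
$17 \left(-62\right) 20 \left(-2\right) = 17 \left(\left(-1240\right) \left(-2\right)\right) = 17 \cdot 2480 = 42160$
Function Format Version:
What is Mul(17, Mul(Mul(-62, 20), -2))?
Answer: 42160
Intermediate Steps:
Mul(17, Mul(Mul(-62, 20), -2)) = Mul(17, Mul(-1240, -2)) = Mul(17, 2480) = 42160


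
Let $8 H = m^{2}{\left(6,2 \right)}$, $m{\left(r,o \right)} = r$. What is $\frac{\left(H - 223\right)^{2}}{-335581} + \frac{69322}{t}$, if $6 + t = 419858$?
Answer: $\frac{3218466935}{140894354012} \approx 0.022843$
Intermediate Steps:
$t = 419852$ ($t = -6 + 419858 = 419852$)
$H = \frac{9}{2}$ ($H = \frac{6^{2}}{8} = \frac{1}{8} \cdot 36 = \frac{9}{2} \approx 4.5$)
$\frac{\left(H - 223\right)^{2}}{-335581} + \frac{69322}{t} = \frac{\left(\frac{9}{2} - 223\right)^{2}}{-335581} + \frac{69322}{419852} = \left(- \frac{437}{2}\right)^{2} \left(- \frac{1}{335581}\right) + 69322 \cdot \frac{1}{419852} = \frac{190969}{4} \left(- \frac{1}{335581}\right) + \frac{34661}{209926} = - \frac{190969}{1342324} + \frac{34661}{209926} = \frac{3218466935}{140894354012}$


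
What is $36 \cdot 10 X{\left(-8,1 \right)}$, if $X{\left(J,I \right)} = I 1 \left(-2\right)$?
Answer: $-720$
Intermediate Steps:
$X{\left(J,I \right)} = - 2 I$ ($X{\left(J,I \right)} = I \left(-2\right) = - 2 I$)
$36 \cdot 10 X{\left(-8,1 \right)} = 36 \cdot 10 \left(\left(-2\right) 1\right) = 360 \left(-2\right) = -720$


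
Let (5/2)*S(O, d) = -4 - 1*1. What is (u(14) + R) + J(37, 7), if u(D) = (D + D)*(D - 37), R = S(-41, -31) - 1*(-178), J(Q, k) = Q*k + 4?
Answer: -205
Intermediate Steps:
S(O, d) = -2 (S(O, d) = 2*(-4 - 1*1)/5 = 2*(-4 - 1)/5 = (⅖)*(-5) = -2)
J(Q, k) = 4 + Q*k
R = 176 (R = -2 - 1*(-178) = -2 + 178 = 176)
u(D) = 2*D*(-37 + D) (u(D) = (2*D)*(-37 + D) = 2*D*(-37 + D))
(u(14) + R) + J(37, 7) = (2*14*(-37 + 14) + 176) + (4 + 37*7) = (2*14*(-23) + 176) + (4 + 259) = (-644 + 176) + 263 = -468 + 263 = -205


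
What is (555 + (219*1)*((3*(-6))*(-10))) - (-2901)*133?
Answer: 425808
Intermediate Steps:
(555 + (219*1)*((3*(-6))*(-10))) - (-2901)*133 = (555 + 219*(-18*(-10))) - 1*(-385833) = (555 + 219*180) + 385833 = (555 + 39420) + 385833 = 39975 + 385833 = 425808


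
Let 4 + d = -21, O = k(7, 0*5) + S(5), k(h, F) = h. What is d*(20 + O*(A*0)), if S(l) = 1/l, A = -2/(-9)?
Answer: -500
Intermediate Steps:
A = 2/9 (A = -2*(-⅑) = 2/9 ≈ 0.22222)
S(l) = 1/l
O = 36/5 (O = 7 + 1/5 = 7 + ⅕ = 36/5 ≈ 7.2000)
d = -25 (d = -4 - 21 = -25)
d*(20 + O*(A*0)) = -25*(20 + 36*((2/9)*0)/5) = -25*(20 + (36/5)*0) = -25*(20 + 0) = -25*20 = -500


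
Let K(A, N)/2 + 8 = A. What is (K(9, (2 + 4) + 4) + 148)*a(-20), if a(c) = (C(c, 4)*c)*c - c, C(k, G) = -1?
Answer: -57000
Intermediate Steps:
K(A, N) = -16 + 2*A
a(c) = -c - c**2 (a(c) = (-c)*c - c = -c**2 - c = -c - c**2)
(K(9, (2 + 4) + 4) + 148)*a(-20) = ((-16 + 2*9) + 148)*(-20*(-1 - 1*(-20))) = ((-16 + 18) + 148)*(-20*(-1 + 20)) = (2 + 148)*(-20*19) = 150*(-380) = -57000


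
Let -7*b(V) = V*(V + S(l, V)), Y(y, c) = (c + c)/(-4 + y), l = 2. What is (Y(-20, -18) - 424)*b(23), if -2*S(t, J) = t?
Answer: 213785/7 ≈ 30541.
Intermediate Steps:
S(t, J) = -t/2
Y(y, c) = 2*c/(-4 + y) (Y(y, c) = (2*c)/(-4 + y) = 2*c/(-4 + y))
b(V) = -V*(-1 + V)/7 (b(V) = -V*(V - ½*2)/7 = -V*(V - 1)/7 = -V*(-1 + V)/7)
(Y(-20, -18) - 424)*b(23) = (2*(-18)/(-4 - 20) - 424)*((⅐)*23*(1 - 1*23)) = (2*(-18)/(-24) - 424)*((⅐)*23*(1 - 23)) = (2*(-18)*(-1/24) - 424)*((⅐)*23*(-22)) = (3/2 - 424)*(-506/7) = -845/2*(-506/7) = 213785/7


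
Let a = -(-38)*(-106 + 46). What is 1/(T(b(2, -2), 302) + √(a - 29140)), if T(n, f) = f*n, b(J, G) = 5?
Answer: 151/231152 - I*√7855/1155760 ≈ 0.00065325 - 7.6684e-5*I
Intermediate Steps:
a = -2280 (a = -(-38)*(-60) = -1*2280 = -2280)
1/(T(b(2, -2), 302) + √(a - 29140)) = 1/(302*5 + √(-2280 - 29140)) = 1/(1510 + √(-31420)) = 1/(1510 + 2*I*√7855)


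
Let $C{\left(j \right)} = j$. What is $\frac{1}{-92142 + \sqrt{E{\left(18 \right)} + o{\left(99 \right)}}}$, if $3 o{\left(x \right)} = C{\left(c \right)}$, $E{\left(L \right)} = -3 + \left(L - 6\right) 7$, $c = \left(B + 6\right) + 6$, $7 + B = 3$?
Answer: $- \frac{276426}{25470444241} - \frac{\sqrt{753}}{25470444241} \approx -1.0854 \cdot 10^{-5}$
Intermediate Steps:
$B = -4$ ($B = -7 + 3 = -4$)
$c = 8$ ($c = \left(-4 + 6\right) + 6 = 2 + 6 = 8$)
$E{\left(L \right)} = -45 + 7 L$ ($E{\left(L \right)} = -3 + \left(-6 + L\right) 7 = -3 + \left(-42 + 7 L\right) = -45 + 7 L$)
$o{\left(x \right)} = \frac{8}{3}$ ($o{\left(x \right)} = \frac{1}{3} \cdot 8 = \frac{8}{3}$)
$\frac{1}{-92142 + \sqrt{E{\left(18 \right)} + o{\left(99 \right)}}} = \frac{1}{-92142 + \sqrt{\left(-45 + 7 \cdot 18\right) + \frac{8}{3}}} = \frac{1}{-92142 + \sqrt{\left(-45 + 126\right) + \frac{8}{3}}} = \frac{1}{-92142 + \sqrt{81 + \frac{8}{3}}} = \frac{1}{-92142 + \sqrt{\frac{251}{3}}} = \frac{1}{-92142 + \frac{\sqrt{753}}{3}}$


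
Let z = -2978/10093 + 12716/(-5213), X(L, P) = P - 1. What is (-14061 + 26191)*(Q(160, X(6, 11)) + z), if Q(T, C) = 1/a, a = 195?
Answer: -5225497830962/157844427 ≈ -33105.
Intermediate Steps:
X(L, P) = -1 + P
Q(T, C) = 1/195
z = -143866902/52614809 (z = -2978*1/10093 + 12716*(-1/5213) = -2978/10093 - 12716/5213 = -143866902/52614809 ≈ -2.7343)
(-14061 + 26191)*(Q(160, X(6, 11)) + z) = (-14061 + 26191)*(1/195 - 143866902/52614809) = 12130*(-2153956237/789222135) = -5225497830962/157844427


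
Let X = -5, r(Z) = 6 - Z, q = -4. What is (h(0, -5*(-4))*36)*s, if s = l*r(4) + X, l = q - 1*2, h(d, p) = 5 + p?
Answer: -15300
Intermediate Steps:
l = -6 (l = -4 - 1*2 = -4 - 2 = -6)
s = -17 (s = -6*(6 - 1*4) - 5 = -6*(6 - 4) - 5 = -6*2 - 5 = -12 - 5 = -17)
(h(0, -5*(-4))*36)*s = ((5 - 5*(-4))*36)*(-17) = ((5 + 20)*36)*(-17) = (25*36)*(-17) = 900*(-17) = -15300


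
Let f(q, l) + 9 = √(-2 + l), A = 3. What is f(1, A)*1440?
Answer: -11520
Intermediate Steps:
f(q, l) = -9 + √(-2 + l)
f(1, A)*1440 = (-9 + √(-2 + 3))*1440 = (-9 + √1)*1440 = (-9 + 1)*1440 = -8*1440 = -11520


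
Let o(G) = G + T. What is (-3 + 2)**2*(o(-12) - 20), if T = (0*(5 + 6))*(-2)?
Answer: -32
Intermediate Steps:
T = 0 (T = (0*11)*(-2) = 0*(-2) = 0)
o(G) = G (o(G) = G + 0 = G)
(-3 + 2)**2*(o(-12) - 20) = (-3 + 2)**2*(-12 - 20) = (-1)**2*(-32) = 1*(-32) = -32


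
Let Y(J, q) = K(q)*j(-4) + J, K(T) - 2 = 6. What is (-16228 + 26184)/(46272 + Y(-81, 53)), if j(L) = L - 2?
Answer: 9956/46143 ≈ 0.21576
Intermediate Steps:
j(L) = -2 + L
K(T) = 8 (K(T) = 2 + 6 = 8)
Y(J, q) = -48 + J (Y(J, q) = 8*(-2 - 4) + J = 8*(-6) + J = -48 + J)
(-16228 + 26184)/(46272 + Y(-81, 53)) = (-16228 + 26184)/(46272 + (-48 - 81)) = 9956/(46272 - 129) = 9956/46143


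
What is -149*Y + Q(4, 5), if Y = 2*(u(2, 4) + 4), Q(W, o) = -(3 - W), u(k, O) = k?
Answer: -1787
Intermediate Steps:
Q(W, o) = -3 + W
Y = 12 (Y = 2*(2 + 4) = 2*6 = 12)
-149*Y + Q(4, 5) = -149*12 + (-3 + 4) = -1788 + 1 = -1787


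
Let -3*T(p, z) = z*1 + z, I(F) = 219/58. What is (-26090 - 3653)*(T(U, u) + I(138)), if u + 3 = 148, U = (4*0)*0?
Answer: 480736109/174 ≈ 2.7629e+6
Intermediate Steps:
U = 0 (U = 0*0 = 0)
I(F) = 219/58 (I(F) = 219*(1/58) = 219/58)
u = 145 (u = -3 + 148 = 145)
T(p, z) = -2*z/3 (T(p, z) = -(z*1 + z)/3 = -(z + z)/3 = -2*z/3)
(-26090 - 3653)*(T(U, u) + I(138)) = (-26090 - 3653)*(-2/3*145 + 219/58) = -29743*(-290/3 + 219/58) = -29743*(-16163/174) = 480736109/174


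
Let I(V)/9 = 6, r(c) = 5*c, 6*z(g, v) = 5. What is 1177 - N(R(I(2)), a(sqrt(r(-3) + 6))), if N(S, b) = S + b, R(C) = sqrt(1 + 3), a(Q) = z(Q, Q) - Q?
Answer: 7045/6 + 3*I ≈ 1174.2 + 3.0*I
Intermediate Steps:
z(g, v) = 5/6 (z(g, v) = (1/6)*5 = 5/6)
I(V) = 54 (I(V) = 9*6 = 54)
a(Q) = 5/6 - Q
R(C) = 2 (R(C) = sqrt(4) = 2)
1177 - N(R(I(2)), a(sqrt(r(-3) + 6))) = 1177 - (2 + (5/6 - sqrt(5*(-3) + 6))) = 1177 - (2 + (5/6 - sqrt(-15 + 6))) = 1177 - (2 + (5/6 - sqrt(-9))) = 1177 - (2 + (5/6 - 3*I)) = 1177 - (17/6 - 3*I) = 1177 + (-17/6 + 3*I) = 7045/6 + 3*I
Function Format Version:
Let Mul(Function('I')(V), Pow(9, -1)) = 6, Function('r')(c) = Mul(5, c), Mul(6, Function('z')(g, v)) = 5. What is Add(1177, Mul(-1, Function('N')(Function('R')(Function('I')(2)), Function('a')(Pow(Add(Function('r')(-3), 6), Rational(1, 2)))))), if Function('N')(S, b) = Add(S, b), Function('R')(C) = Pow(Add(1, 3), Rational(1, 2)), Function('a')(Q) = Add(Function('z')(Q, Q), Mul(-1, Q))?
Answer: Add(Rational(7045, 6), Mul(3, I)) ≈ Add(1174.2, Mul(3.0000, I))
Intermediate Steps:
Function('z')(g, v) = Rational(5, 6) (Function('z')(g, v) = Mul(Rational(1, 6), 5) = Rational(5, 6))
Function('I')(V) = 54 (Function('I')(V) = Mul(9, 6) = 54)
Function('a')(Q) = Add(Rational(5, 6), Mul(-1, Q))
Function('R')(C) = 2 (Function('R')(C) = Pow(4, Rational(1, 2)) = 2)
Add(1177, Mul(-1, Function('N')(Function('R')(Function('I')(2)), Function('a')(Pow(Add(Function('r')(-3), 6), Rational(1, 2)))))) = Add(1177, Mul(-1, Add(2, Add(Rational(5, 6), Mul(-1, Pow(Add(Mul(5, -3), 6), Rational(1, 2))))))) = Add(1177, Mul(-1, Add(2, Add(Rational(5, 6), Mul(-1, Pow(Add(-15, 6), Rational(1, 2))))))) = Add(1177, Mul(-1, Add(2, Add(Rational(5, 6), Mul(-1, Pow(-9, Rational(1, 2))))))) = Add(1177, Mul(-1, Add(2, Add(Rational(5, 6), Mul(-1, Mul(3, I)))))) = Add(1177, Mul(-1, Add(2, Add(Rational(5, 6), Mul(-3, I))))) = Add(1177, Mul(-1, Add(Rational(17, 6), Mul(-3, I)))) = Add(1177, Add(Rational(-17, 6), Mul(3, I))) = Add(Rational(7045, 6), Mul(3, I))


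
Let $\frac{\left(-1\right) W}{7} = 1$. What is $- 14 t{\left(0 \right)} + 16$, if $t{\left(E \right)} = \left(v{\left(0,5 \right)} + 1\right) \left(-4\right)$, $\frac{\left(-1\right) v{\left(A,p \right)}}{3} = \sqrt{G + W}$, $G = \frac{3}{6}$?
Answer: $72 - 84 i \sqrt{26} \approx 72.0 - 428.32 i$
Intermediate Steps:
$W = -7$ ($W = \left(-7\right) 1 = -7$)
$G = \frac{1}{2}$ ($G = 3 \cdot \frac{1}{6} = \frac{1}{2} \approx 0.5$)
$v{\left(A,p \right)} = - \frac{3 i \sqrt{26}}{2}$ ($v{\left(A,p \right)} = - 3 \sqrt{\frac{1}{2} - 7} = - 3 \sqrt{- \frac{13}{2}} = - 3 \frac{i \sqrt{26}}{2} = - \frac{3 i \sqrt{26}}{2}$)
$t{\left(E \right)} = -4 + 6 i \sqrt{26}$ ($t{\left(E \right)} = \left(- \frac{3 i \sqrt{26}}{2} + 1\right) \left(-4\right) = \left(1 - \frac{3 i \sqrt{26}}{2}\right) \left(-4\right) = -4 + 6 i \sqrt{26}$)
$- 14 t{\left(0 \right)} + 16 = - 14 \left(-4 + 6 i \sqrt{26}\right) + 16 = \left(56 - 84 i \sqrt{26}\right) + 16 = 72 - 84 i \sqrt{26}$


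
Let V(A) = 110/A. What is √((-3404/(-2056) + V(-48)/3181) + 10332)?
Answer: √994512009077785686/9810204 ≈ 101.65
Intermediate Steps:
√((-3404/(-2056) + V(-48)/3181) + 10332) = √((-3404/(-2056) + (110/(-48))/3181) + 10332) = √((-3404*(-1/2056) + (110*(-1/48))*(1/3181)) + 10332) = √((851/514 - 55/24*1/3181) + 10332) = √((851/514 - 55/76344) + 10332) = √(32470237/19620408 + 10332) = √(202750525693/19620408) = √994512009077785686/9810204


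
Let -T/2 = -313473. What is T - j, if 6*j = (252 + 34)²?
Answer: 1839940/3 ≈ 6.1331e+5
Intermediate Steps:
T = 626946 (T = -2*(-313473) = 626946)
j = 40898/3 (j = (252 + 34)²/6 = (⅙)*286² = (⅙)*81796 = 40898/3 ≈ 13633.)
T - j = 626946 - 1*40898/3 = 626946 - 40898/3 = 1839940/3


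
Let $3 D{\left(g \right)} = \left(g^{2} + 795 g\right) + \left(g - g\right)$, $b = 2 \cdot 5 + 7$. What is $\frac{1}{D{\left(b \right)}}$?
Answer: $\frac{3}{13804} \approx 0.00021733$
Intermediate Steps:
$b = 17$ ($b = 10 + 7 = 17$)
$D{\left(g \right)} = 265 g + \frac{g^{2}}{3}$ ($D{\left(g \right)} = \frac{\left(g^{2} + 795 g\right) + \left(g - g\right)}{3} = \frac{\left(g^{2} + 795 g\right) + 0}{3} = \frac{g^{2} + 795 g}{3} = 265 g + \frac{g^{2}}{3}$)
$\frac{1}{D{\left(b \right)}} = \frac{1}{\frac{1}{3} \cdot 17 \left(795 + 17\right)} = \frac{1}{\frac{1}{3} \cdot 17 \cdot 812} = \frac{1}{\frac{13804}{3}} = \frac{3}{13804}$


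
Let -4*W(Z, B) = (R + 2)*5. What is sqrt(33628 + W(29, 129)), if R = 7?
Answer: sqrt(134467)/2 ≈ 183.35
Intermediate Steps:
W(Z, B) = -45/4 (W(Z, B) = -(7 + 2)*5/4 = -9*5/4 = -1/4*45 = -45/4)
sqrt(33628 + W(29, 129)) = sqrt(33628 - 45/4) = sqrt(134467/4) = sqrt(134467)/2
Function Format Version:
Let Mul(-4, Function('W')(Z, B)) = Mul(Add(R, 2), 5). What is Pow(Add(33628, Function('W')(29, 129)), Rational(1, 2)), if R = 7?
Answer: Mul(Rational(1, 2), Pow(134467, Rational(1, 2))) ≈ 183.35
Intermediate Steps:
Function('W')(Z, B) = Rational(-45, 4) (Function('W')(Z, B) = Mul(Rational(-1, 4), Mul(Add(7, 2), 5)) = Mul(Rational(-1, 4), Mul(9, 5)) = Mul(Rational(-1, 4), 45) = Rational(-45, 4))
Pow(Add(33628, Function('W')(29, 129)), Rational(1, 2)) = Pow(Add(33628, Rational(-45, 4)), Rational(1, 2)) = Pow(Rational(134467, 4), Rational(1, 2)) = Mul(Rational(1, 2), Pow(134467, Rational(1, 2)))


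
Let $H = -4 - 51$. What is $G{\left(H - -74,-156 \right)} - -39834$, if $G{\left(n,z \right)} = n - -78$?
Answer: $39931$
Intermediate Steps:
$H = -55$ ($H = -4 - 51 = -55$)
$G{\left(n,z \right)} = 78 + n$ ($G{\left(n,z \right)} = n + 78 = 78 + n$)
$G{\left(H - -74,-156 \right)} - -39834 = \left(78 - -19\right) - -39834 = \left(78 + \left(-55 + 74\right)\right) + 39834 = \left(78 + 19\right) + 39834 = 97 + 39834 = 39931$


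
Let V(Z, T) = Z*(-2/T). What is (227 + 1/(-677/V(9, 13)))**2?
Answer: 3991384644025/77457601 ≈ 51530.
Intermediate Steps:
V(Z, T) = -2*Z/T
(227 + 1/(-677/V(9, 13)))**2 = (227 + 1/(-677/((-2*9/13))))**2 = (227 + 1/(-677/((-2*9*1/13))))**2 = (227 + 1/(-677/(-18/13)))**2 = (227 + 1/(-677*(-13/18)))**2 = (227 + 1/(8801/18))**2 = (227 + 18/8801)**2 = (1997845/8801)**2 = 3991384644025/77457601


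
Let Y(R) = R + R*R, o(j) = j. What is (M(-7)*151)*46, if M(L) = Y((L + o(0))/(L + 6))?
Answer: 388976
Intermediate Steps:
Y(R) = R + R**2
M(L) = L*(1 + L/(6 + L))/(6 + L) (M(L) = ((L + 0)/(L + 6))*(1 + (L + 0)/(L + 6)) = (L/(6 + L))*(1 + L/(6 + L)) = L*(1 + L/(6 + L))/(6 + L))
(M(-7)*151)*46 = ((2*(-7)*(3 - 7)/(6 - 7)**2)*151)*46 = ((2*(-7)*(-4)/(-1)**2)*151)*46 = ((2*(-7)*1*(-4))*151)*46 = (56*151)*46 = 8456*46 = 388976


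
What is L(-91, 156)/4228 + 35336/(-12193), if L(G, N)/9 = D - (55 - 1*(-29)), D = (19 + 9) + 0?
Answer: -5555210/1841143 ≈ -3.0173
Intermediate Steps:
D = 28 (D = 28 + 0 = 28)
L(G, N) = -504 (L(G, N) = 9*(28 - (55 - 1*(-29))) = 9*(28 - (55 + 29)) = 9*(28 - 1*84) = 9*(28 - 84) = 9*(-56) = -504)
L(-91, 156)/4228 + 35336/(-12193) = -504/4228 + 35336/(-12193) = -504*1/4228 + 35336*(-1/12193) = -18/151 - 35336/12193 = -5555210/1841143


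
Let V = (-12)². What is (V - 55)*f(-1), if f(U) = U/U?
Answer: 89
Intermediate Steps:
f(U) = 1
V = 144
(V - 55)*f(-1) = (144 - 55)*1 = 89*1 = 89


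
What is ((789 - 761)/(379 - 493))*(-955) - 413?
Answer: -10171/57 ≈ -178.44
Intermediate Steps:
((789 - 761)/(379 - 493))*(-955) - 413 = (28/(-114))*(-955) - 413 = (28*(-1/114))*(-955) - 413 = -14/57*(-955) - 413 = 13370/57 - 413 = -10171/57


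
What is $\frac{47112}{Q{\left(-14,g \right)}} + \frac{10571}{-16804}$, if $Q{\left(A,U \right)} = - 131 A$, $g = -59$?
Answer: $\frac{386141417}{15409268} \approx 25.059$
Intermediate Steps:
$\frac{47112}{Q{\left(-14,g \right)}} + \frac{10571}{-16804} = \frac{47112}{\left(-131\right) \left(-14\right)} + \frac{10571}{-16804} = \frac{47112}{1834} + 10571 \left(- \frac{1}{16804}\right) = 47112 \cdot \frac{1}{1834} - \frac{10571}{16804} = \frac{23556}{917} - \frac{10571}{16804} = \frac{386141417}{15409268}$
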